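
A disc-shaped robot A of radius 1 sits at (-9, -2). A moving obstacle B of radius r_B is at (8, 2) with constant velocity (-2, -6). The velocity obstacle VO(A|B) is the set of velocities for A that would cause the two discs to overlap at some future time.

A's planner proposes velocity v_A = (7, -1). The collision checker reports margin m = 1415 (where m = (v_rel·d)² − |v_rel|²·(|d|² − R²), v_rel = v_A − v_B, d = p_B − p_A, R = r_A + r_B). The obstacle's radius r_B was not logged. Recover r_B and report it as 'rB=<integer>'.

m = 1415
d = (17, 4);  v_rel = (9, 5),  |v_rel|² = 106
v_rel×d = (9)·(4) − (5)·(17) = -49
since m = R²·106 − (-49)²:  R² = (2401 + 1415) / 106 = 36
R = √36 = 6  ⇒  r_B = 6 − 1 = 5

rB=5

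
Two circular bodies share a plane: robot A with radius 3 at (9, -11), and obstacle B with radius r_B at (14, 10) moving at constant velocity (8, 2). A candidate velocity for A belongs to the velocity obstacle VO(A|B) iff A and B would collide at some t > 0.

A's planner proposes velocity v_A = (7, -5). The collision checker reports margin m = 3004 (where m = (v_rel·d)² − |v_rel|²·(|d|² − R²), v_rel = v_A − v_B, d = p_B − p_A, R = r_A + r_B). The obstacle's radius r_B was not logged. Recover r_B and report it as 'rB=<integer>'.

m = 3004
d = (5, 21);  v_rel = (-1, -7),  |v_rel|² = 50
v_rel×d = (-1)·(21) − (-7)·(5) = 14
since m = R²·50 − 14²:  R² = (196 + 3004) / 50 = 64
R = √64 = 8  ⇒  r_B = 8 − 3 = 5

rB=5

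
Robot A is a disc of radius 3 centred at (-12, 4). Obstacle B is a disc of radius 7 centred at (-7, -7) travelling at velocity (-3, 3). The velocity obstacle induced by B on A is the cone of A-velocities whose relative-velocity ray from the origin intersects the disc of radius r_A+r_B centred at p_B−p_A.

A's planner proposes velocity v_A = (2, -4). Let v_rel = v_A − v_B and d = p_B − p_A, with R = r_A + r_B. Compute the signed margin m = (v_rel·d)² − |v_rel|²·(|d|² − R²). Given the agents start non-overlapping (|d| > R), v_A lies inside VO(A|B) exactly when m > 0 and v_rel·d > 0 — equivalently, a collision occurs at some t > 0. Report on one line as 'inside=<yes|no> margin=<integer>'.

d = (5, -11),  |d|² = 146;  R = 3+7 = 10,  c = 146−10² = 46
v_rel = (5, -7),  |v_rel|² = 74;  v_rel·d = (5)·(5) + (-7)·(-11) = 102
74·t² − 204·t + 46 = 0  ⇒  m = 102² − 74·46 = 7000
m = 7000 > 0,  v_rel·d = 102 > 0  ⇒  inside

inside=yes margin=7000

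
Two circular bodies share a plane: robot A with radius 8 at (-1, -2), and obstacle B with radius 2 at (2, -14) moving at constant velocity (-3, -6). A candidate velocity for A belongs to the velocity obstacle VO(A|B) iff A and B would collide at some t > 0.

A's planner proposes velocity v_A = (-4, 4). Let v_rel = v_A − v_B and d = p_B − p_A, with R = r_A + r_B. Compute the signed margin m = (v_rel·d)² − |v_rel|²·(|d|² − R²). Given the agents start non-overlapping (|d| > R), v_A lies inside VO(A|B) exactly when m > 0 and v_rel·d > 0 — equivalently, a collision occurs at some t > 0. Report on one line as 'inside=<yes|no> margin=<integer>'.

d = (3, -12),  |d|² = 153;  R = 8+2 = 10,  c = 153−10² = 53
v_rel = (-1, 10),  |v_rel|² = 101;  v_rel·d = (-1)·(3) + (10)·(-12) = -123
101·t² + 246·t + 53 = 0  ⇒  m = (-123)² − 101·53 = 9776
m = 9776 > 0,  v_rel·d = -123 < 0  ⇒  outside

inside=no margin=9776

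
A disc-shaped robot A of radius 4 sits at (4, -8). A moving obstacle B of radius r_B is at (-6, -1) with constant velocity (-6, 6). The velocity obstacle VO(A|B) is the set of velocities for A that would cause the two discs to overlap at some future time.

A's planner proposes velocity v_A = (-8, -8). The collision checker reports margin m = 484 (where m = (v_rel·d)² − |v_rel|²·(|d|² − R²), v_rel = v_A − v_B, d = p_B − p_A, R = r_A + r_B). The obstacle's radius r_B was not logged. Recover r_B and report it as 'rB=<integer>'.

m = 484
d = (-10, 7);  v_rel = (-2, -14),  |v_rel|² = 200
v_rel×d = (-2)·(7) − (-14)·(-10) = -154
since m = R²·200 − (-154)²:  R² = (23716 + 484) / 200 = 121
R = √121 = 11  ⇒  r_B = 11 − 4 = 7

rB=7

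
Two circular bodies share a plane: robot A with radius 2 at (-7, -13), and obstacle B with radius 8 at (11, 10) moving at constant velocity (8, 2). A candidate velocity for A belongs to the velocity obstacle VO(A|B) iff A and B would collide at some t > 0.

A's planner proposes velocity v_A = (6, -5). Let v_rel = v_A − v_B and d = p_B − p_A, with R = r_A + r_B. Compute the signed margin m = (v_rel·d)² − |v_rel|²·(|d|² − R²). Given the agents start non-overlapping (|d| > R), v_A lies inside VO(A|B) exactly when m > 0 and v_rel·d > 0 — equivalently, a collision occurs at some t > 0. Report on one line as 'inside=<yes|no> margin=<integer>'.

d = (18, 23),  |d|² = 853;  R = 2+8 = 10,  c = 853−10² = 753
v_rel = (-2, -7),  |v_rel|² = 53;  v_rel·d = (-2)·(18) + (-7)·(23) = -197
53·t² + 394·t + 753 = 0  ⇒  m = (-197)² − 53·753 = -1100
m = -1100 < 0,  v_rel·d = -197 < 0  ⇒  outside

inside=no margin=-1100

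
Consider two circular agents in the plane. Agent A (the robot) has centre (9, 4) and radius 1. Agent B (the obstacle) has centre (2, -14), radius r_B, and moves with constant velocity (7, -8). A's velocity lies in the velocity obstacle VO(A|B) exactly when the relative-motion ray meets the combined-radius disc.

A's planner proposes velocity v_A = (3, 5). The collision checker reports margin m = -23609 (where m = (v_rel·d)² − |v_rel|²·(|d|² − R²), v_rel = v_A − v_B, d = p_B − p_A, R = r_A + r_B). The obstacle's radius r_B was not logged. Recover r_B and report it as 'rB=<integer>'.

m = -23609
d = (-7, -18);  v_rel = (-4, 13),  |v_rel|² = 185
v_rel×d = (-4)·(-18) − (13)·(-7) = 163
since m = R²·185 − 163²:  R² = (26569 + -23609) / 185 = 16
R = √16 = 4  ⇒  r_B = 4 − 1 = 3

rB=3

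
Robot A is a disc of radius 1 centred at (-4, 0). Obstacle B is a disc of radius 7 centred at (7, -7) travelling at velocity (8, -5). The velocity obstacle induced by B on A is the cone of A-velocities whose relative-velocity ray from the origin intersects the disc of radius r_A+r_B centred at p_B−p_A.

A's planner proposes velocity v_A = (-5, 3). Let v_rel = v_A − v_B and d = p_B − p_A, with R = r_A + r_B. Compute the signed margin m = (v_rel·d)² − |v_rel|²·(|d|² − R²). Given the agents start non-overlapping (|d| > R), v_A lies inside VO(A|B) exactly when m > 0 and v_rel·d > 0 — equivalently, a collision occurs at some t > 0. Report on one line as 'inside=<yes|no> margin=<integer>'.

d = (11, -7),  |d|² = 170;  R = 1+7 = 8,  c = 170−8² = 106
v_rel = (-13, 8),  |v_rel|² = 233;  v_rel·d = (-13)·(11) + (8)·(-7) = -199
233·t² + 398·t + 106 = 0  ⇒  m = (-199)² − 233·106 = 14903
m = 14903 > 0,  v_rel·d = -199 < 0  ⇒  outside

inside=no margin=14903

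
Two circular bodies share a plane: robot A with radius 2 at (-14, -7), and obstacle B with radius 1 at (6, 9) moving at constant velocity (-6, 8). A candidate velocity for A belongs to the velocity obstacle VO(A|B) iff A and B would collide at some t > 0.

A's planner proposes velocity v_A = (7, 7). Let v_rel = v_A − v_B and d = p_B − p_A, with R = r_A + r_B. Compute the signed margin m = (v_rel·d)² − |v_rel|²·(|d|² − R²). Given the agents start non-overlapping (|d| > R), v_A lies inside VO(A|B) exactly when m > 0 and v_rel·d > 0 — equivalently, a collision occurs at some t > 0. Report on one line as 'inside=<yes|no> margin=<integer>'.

d = (20, 16),  |d|² = 656;  R = 2+1 = 3,  c = 656−3² = 647
v_rel = (13, -1),  |v_rel|² = 170;  v_rel·d = (13)·(20) + (-1)·(16) = 244
170·t² − 488·t + 647 = 0  ⇒  m = 244² − 170·647 = -50454
m = -50454 < 0,  v_rel·d = 244 > 0  ⇒  outside

inside=no margin=-50454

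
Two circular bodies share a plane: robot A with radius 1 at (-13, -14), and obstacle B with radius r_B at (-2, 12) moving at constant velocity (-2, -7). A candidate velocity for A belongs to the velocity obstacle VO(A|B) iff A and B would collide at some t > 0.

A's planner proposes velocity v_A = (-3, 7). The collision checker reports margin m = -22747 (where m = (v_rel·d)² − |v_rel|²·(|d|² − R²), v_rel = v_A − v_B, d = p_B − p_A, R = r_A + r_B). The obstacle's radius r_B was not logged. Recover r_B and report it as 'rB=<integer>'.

m = -22747
d = (11, 26);  v_rel = (-1, 14),  |v_rel|² = 197
v_rel×d = (-1)·(26) − (14)·(11) = -180
since m = R²·197 − (-180)²:  R² = (32400 + -22747) / 197 = 49
R = √49 = 7  ⇒  r_B = 7 − 1 = 6

rB=6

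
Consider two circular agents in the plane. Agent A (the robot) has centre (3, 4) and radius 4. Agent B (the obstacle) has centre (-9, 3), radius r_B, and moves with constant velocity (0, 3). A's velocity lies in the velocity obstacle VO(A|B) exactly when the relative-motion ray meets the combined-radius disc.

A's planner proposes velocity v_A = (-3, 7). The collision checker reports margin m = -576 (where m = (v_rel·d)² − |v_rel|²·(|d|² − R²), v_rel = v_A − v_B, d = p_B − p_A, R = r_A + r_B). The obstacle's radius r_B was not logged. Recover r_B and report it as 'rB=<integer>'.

m = -576
d = (-12, -1);  v_rel = (-3, 4),  |v_rel|² = 25
v_rel×d = (-3)·(-1) − (4)·(-12) = 51
since m = R²·25 − 51²:  R² = (2601 + -576) / 25 = 81
R = √81 = 9  ⇒  r_B = 9 − 4 = 5

rB=5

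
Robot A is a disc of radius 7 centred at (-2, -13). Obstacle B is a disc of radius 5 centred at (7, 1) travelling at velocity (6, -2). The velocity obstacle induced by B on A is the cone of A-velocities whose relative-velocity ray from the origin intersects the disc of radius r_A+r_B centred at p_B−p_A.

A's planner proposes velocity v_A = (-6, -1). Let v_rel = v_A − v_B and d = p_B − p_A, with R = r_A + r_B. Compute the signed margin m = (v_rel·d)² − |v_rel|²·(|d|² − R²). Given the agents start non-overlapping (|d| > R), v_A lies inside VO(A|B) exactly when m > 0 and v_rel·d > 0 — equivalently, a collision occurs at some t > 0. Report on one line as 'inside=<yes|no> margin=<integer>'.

d = (9, 14),  |d|² = 277;  R = 7+5 = 12,  c = 277−12² = 133
v_rel = (-12, 1),  |v_rel|² = 145;  v_rel·d = (-12)·(9) + (1)·(14) = -94
145·t² + 188·t + 133 = 0  ⇒  m = (-94)² − 145·133 = -10449
m = -10449 < 0,  v_rel·d = -94 < 0  ⇒  outside

inside=no margin=-10449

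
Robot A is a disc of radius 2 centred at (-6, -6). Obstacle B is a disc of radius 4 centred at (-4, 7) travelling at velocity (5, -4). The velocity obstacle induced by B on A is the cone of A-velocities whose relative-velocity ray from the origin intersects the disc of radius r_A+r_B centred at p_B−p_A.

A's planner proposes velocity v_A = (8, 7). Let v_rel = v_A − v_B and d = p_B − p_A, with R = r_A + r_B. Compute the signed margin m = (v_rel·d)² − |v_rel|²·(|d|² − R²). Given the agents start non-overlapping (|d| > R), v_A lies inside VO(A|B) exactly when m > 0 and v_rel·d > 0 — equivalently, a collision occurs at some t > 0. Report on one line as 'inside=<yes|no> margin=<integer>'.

d = (2, 13),  |d|² = 173;  R = 2+4 = 6,  c = 173−6² = 137
v_rel = (3, 11),  |v_rel|² = 130;  v_rel·d = (3)·(2) + (11)·(13) = 149
130·t² − 298·t + 137 = 0  ⇒  m = 149² − 130·137 = 4391
m = 4391 > 0,  v_rel·d = 149 > 0  ⇒  inside

inside=yes margin=4391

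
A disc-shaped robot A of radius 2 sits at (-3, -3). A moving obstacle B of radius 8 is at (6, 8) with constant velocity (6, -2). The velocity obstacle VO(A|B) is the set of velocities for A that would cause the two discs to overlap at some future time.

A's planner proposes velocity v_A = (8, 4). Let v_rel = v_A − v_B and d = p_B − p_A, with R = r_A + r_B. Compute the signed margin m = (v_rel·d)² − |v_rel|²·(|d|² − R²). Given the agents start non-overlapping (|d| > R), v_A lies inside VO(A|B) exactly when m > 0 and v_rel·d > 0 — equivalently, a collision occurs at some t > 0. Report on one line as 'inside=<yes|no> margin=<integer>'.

d = (9, 11),  |d|² = 202;  R = 2+8 = 10,  c = 202−10² = 102
v_rel = (2, 6),  |v_rel|² = 40;  v_rel·d = (2)·(9) + (6)·(11) = 84
40·t² − 168·t + 102 = 0  ⇒  m = 84² − 40·102 = 2976
m = 2976 > 0,  v_rel·d = 84 > 0  ⇒  inside

inside=yes margin=2976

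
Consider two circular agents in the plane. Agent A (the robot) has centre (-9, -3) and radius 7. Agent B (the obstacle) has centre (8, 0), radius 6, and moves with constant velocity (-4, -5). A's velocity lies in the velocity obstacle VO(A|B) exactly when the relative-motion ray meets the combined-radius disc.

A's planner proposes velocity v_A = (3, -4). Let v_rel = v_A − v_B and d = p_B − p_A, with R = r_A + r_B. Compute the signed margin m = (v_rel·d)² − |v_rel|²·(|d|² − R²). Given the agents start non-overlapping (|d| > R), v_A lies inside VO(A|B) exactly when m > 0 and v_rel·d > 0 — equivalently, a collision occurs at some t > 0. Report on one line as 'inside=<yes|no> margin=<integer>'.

d = (17, 3),  |d|² = 298;  R = 7+6 = 13,  c = 298−13² = 129
v_rel = (7, 1),  |v_rel|² = 50;  v_rel·d = (7)·(17) + (1)·(3) = 122
50·t² − 244·t + 129 = 0  ⇒  m = 122² − 50·129 = 8434
m = 8434 > 0,  v_rel·d = 122 > 0  ⇒  inside

inside=yes margin=8434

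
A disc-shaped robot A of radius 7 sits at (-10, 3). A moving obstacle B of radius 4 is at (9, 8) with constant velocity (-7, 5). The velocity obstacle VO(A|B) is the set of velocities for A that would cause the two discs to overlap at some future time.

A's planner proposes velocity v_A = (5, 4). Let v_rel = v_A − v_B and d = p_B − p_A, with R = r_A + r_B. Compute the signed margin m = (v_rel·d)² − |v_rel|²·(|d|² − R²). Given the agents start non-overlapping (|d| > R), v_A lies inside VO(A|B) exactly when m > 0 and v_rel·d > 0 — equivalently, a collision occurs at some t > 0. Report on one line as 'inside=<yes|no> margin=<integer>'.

d = (19, 5),  |d|² = 386;  R = 7+4 = 11,  c = 386−11² = 265
v_rel = (12, -1),  |v_rel|² = 145;  v_rel·d = (12)·(19) + (-1)·(5) = 223
145·t² − 446·t + 265 = 0  ⇒  m = 223² − 145·265 = 11304
m = 11304 > 0,  v_rel·d = 223 > 0  ⇒  inside

inside=yes margin=11304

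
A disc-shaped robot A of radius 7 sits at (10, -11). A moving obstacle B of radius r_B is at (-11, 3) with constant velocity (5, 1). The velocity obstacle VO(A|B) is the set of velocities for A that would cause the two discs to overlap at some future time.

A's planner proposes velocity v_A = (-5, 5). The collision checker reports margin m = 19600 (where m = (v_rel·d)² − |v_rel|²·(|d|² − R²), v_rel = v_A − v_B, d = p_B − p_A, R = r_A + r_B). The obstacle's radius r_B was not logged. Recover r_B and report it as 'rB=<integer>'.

m = 19600
d = (-21, 14);  v_rel = (-10, 4),  |v_rel|² = 116
v_rel×d = (-10)·(14) − (4)·(-21) = -56
since m = R²·116 − (-56)²:  R² = (3136 + 19600) / 116 = 196
R = √196 = 14  ⇒  r_B = 14 − 7 = 7

rB=7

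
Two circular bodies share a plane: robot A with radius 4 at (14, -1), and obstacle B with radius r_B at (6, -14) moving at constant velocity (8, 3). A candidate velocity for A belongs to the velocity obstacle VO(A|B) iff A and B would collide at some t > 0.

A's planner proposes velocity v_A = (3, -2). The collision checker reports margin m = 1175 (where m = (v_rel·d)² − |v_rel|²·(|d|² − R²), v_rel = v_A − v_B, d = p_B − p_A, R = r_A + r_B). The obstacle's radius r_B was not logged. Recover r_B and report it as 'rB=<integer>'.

m = 1175
d = (-8, -13);  v_rel = (-5, -5),  |v_rel|² = 50
v_rel×d = (-5)·(-13) − (-5)·(-8) = 25
since m = R²·50 − 25²:  R² = (625 + 1175) / 50 = 36
R = √36 = 6  ⇒  r_B = 6 − 4 = 2

rB=2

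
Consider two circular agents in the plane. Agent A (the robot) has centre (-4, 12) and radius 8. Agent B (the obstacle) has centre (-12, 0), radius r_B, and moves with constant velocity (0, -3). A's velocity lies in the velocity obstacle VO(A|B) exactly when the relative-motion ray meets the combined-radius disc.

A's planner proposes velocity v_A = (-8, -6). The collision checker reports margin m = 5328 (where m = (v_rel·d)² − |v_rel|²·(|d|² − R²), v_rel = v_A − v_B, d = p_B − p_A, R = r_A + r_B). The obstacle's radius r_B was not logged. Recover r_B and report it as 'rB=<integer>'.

m = 5328
d = (-8, -12);  v_rel = (-8, -3),  |v_rel|² = 73
v_rel×d = (-8)·(-12) − (-3)·(-8) = 72
since m = R²·73 − 72²:  R² = (5184 + 5328) / 73 = 144
R = √144 = 12  ⇒  r_B = 12 − 8 = 4

rB=4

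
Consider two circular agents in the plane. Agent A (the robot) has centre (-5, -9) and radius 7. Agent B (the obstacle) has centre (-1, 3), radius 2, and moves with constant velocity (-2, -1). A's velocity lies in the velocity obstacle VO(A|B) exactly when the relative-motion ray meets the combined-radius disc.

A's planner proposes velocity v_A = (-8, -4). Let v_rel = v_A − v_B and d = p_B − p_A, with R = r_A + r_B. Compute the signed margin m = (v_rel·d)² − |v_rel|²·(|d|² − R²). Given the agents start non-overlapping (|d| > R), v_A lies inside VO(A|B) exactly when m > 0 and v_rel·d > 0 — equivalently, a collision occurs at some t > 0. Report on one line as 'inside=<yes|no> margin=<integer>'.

d = (4, 12),  |d|² = 160;  R = 7+2 = 9,  c = 160−9² = 79
v_rel = (-6, -3),  |v_rel|² = 45;  v_rel·d = (-6)·(4) + (-3)·(12) = -60
45·t² + 120·t + 79 = 0  ⇒  m = (-60)² − 45·79 = 45
m = 45 > 0,  v_rel·d = -60 < 0  ⇒  outside

inside=no margin=45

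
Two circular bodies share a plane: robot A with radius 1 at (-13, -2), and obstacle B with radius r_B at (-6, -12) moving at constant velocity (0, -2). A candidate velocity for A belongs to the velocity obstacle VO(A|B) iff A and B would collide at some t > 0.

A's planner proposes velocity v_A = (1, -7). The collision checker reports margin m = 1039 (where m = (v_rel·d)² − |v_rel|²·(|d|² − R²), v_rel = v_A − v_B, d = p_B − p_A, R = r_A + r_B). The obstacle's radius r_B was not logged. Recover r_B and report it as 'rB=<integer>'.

m = 1039
d = (7, -10);  v_rel = (1, -5),  |v_rel|² = 26
v_rel×d = (1)·(-10) − (-5)·(7) = 25
since m = R²·26 − 25²:  R² = (625 + 1039) / 26 = 64
R = √64 = 8  ⇒  r_B = 8 − 1 = 7

rB=7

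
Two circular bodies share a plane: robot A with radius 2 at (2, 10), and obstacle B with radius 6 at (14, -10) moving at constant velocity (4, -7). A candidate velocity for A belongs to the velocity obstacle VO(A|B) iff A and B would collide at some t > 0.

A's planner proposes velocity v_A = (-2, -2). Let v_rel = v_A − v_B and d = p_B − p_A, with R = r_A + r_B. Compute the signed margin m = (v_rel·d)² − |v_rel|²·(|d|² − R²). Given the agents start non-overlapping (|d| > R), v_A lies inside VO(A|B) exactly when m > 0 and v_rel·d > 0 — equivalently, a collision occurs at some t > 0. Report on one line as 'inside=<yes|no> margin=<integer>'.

d = (12, -20),  |d|² = 544;  R = 2+6 = 8,  c = 544−8² = 480
v_rel = (-6, 5),  |v_rel|² = 61;  v_rel·d = (-6)·(12) + (5)·(-20) = -172
61·t² + 344·t + 480 = 0  ⇒  m = (-172)² − 61·480 = 304
m = 304 > 0,  v_rel·d = -172 < 0  ⇒  outside

inside=no margin=304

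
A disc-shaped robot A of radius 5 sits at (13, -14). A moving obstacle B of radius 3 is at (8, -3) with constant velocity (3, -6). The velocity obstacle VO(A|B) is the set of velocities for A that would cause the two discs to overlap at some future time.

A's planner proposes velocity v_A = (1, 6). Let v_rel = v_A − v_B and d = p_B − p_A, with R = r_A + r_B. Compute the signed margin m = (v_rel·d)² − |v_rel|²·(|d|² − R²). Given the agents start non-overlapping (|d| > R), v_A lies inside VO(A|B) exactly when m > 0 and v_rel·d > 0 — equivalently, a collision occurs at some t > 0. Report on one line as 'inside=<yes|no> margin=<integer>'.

d = (-5, 11),  |d|² = 146;  R = 5+3 = 8,  c = 146−8² = 82
v_rel = (-2, 12),  |v_rel|² = 148;  v_rel·d = (-2)·(-5) + (12)·(11) = 142
148·t² − 284·t + 82 = 0  ⇒  m = 142² − 148·82 = 8028
m = 8028 > 0,  v_rel·d = 142 > 0  ⇒  inside

inside=yes margin=8028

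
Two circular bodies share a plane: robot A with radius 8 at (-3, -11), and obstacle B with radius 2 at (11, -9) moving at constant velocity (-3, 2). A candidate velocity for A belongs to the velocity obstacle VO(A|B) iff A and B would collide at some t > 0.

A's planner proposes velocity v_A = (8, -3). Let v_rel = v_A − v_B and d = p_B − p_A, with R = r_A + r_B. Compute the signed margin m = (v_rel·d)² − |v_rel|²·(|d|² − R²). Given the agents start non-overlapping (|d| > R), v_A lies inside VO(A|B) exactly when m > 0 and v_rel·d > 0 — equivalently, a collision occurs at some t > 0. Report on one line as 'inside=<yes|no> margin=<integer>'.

d = (14, 2),  |d|² = 200;  R = 8+2 = 10,  c = 200−10² = 100
v_rel = (11, -5),  |v_rel|² = 146;  v_rel·d = (11)·(14) + (-5)·(2) = 144
146·t² − 288·t + 100 = 0  ⇒  m = 144² − 146·100 = 6136
m = 6136 > 0,  v_rel·d = 144 > 0  ⇒  inside

inside=yes margin=6136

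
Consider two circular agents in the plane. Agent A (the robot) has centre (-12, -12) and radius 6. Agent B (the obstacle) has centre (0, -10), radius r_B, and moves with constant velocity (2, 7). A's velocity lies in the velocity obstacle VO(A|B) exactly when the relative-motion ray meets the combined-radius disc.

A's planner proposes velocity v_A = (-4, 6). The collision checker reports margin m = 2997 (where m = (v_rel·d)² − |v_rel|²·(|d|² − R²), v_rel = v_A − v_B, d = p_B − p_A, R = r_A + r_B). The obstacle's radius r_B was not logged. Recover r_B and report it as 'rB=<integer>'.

m = 2997
d = (12, 2);  v_rel = (-6, -1),  |v_rel|² = 37
v_rel×d = (-6)·(2) − (-1)·(12) = 0
since m = R²·37 − 0²:  R² = (0 + 2997) / 37 = 81
R = √81 = 9  ⇒  r_B = 9 − 6 = 3

rB=3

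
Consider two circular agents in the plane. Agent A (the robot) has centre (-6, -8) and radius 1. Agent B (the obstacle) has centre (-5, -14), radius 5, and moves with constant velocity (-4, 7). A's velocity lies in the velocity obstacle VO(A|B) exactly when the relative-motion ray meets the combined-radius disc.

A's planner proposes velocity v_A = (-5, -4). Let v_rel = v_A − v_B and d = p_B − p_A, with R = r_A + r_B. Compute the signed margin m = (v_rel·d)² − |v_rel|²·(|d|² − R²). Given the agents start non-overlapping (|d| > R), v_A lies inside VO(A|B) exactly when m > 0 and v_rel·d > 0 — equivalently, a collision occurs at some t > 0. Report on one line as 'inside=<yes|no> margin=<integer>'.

d = (1, -6),  |d|² = 37;  R = 1+5 = 6,  c = 37−6² = 1
v_rel = (-1, -11),  |v_rel|² = 122;  v_rel·d = (-1)·(1) + (-11)·(-6) = 65
122·t² − 130·t + 1 = 0  ⇒  m = 65² − 122·1 = 4103
m = 4103 > 0,  v_rel·d = 65 > 0  ⇒  inside

inside=yes margin=4103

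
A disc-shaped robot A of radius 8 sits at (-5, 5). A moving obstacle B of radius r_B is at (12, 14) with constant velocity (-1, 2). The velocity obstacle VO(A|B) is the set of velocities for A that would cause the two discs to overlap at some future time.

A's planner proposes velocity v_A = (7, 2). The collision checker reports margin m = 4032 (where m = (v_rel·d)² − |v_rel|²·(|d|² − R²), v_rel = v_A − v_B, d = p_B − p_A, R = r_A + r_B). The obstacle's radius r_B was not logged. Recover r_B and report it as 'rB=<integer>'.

m = 4032
d = (17, 9);  v_rel = (8, 0),  |v_rel|² = 64
v_rel×d = (8)·(9) − (0)·(17) = 72
since m = R²·64 − 72²:  R² = (5184 + 4032) / 64 = 144
R = √144 = 12  ⇒  r_B = 12 − 8 = 4

rB=4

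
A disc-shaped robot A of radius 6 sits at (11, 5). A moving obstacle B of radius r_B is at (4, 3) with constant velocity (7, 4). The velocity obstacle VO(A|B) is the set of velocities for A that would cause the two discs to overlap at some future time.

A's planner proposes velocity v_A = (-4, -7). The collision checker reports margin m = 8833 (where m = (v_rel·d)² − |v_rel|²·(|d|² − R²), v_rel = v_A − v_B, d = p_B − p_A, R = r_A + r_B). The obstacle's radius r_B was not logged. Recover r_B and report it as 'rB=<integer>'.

m = 8833
d = (-7, -2);  v_rel = (-11, -11),  |v_rel|² = 242
v_rel×d = (-11)·(-2) − (-11)·(-7) = -55
since m = R²·242 − (-55)²:  R² = (3025 + 8833) / 242 = 49
R = √49 = 7  ⇒  r_B = 7 − 6 = 1

rB=1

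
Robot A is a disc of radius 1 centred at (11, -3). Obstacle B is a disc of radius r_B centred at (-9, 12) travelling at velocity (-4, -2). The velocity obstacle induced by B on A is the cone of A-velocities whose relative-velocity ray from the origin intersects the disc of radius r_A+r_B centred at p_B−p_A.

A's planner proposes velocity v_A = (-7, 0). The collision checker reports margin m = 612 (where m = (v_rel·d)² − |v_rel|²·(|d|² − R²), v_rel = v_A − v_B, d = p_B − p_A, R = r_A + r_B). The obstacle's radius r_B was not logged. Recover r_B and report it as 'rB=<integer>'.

m = 612
d = (-20, 15);  v_rel = (-3, 2),  |v_rel|² = 13
v_rel×d = (-3)·(15) − (2)·(-20) = -5
since m = R²·13 − (-5)²:  R² = (25 + 612) / 13 = 49
R = √49 = 7  ⇒  r_B = 7 − 1 = 6

rB=6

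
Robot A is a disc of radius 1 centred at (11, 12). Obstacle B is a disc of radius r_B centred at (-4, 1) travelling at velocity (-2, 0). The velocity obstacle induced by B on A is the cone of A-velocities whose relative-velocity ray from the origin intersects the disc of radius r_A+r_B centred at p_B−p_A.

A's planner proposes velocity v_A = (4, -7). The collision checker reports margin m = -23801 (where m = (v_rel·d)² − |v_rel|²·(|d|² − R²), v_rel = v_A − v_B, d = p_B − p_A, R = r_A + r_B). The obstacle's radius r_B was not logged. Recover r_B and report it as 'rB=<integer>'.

m = -23801
d = (-15, -11);  v_rel = (6, -7),  |v_rel|² = 85
v_rel×d = (6)·(-11) − (-7)·(-15) = -171
since m = R²·85 − (-171)²:  R² = (29241 + -23801) / 85 = 64
R = √64 = 8  ⇒  r_B = 8 − 1 = 7

rB=7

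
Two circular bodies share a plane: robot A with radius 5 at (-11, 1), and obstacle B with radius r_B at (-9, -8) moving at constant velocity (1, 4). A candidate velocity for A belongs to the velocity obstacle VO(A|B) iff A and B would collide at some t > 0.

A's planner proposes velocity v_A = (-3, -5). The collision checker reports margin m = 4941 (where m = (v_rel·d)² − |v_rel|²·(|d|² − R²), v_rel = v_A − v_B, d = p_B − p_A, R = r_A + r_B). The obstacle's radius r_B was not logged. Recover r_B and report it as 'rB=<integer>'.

m = 4941
d = (2, -9);  v_rel = (-4, -9),  |v_rel|² = 97
v_rel×d = (-4)·(-9) − (-9)·(2) = 54
since m = R²·97 − 54²:  R² = (2916 + 4941) / 97 = 81
R = √81 = 9  ⇒  r_B = 9 − 5 = 4

rB=4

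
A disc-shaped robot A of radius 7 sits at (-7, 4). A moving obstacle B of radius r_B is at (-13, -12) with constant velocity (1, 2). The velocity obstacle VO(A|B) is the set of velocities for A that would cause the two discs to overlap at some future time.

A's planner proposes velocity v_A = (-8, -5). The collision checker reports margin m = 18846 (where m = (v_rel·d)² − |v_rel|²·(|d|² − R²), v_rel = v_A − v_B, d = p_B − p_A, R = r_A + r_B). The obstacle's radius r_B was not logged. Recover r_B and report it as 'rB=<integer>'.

m = 18846
d = (-6, -16);  v_rel = (-9, -7),  |v_rel|² = 130
v_rel×d = (-9)·(-16) − (-7)·(-6) = 102
since m = R²·130 − 102²:  R² = (10404 + 18846) / 130 = 225
R = √225 = 15  ⇒  r_B = 15 − 7 = 8

rB=8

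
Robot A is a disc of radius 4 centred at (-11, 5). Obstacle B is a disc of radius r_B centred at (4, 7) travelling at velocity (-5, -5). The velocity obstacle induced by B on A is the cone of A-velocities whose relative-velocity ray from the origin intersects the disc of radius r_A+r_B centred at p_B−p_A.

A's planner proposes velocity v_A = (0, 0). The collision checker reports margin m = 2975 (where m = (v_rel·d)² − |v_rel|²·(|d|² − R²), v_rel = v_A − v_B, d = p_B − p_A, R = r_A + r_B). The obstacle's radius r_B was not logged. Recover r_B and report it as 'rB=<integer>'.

m = 2975
d = (15, 2);  v_rel = (5, 5),  |v_rel|² = 50
v_rel×d = (5)·(2) − (5)·(15) = -65
since m = R²·50 − (-65)²:  R² = (4225 + 2975) / 50 = 144
R = √144 = 12  ⇒  r_B = 12 − 4 = 8

rB=8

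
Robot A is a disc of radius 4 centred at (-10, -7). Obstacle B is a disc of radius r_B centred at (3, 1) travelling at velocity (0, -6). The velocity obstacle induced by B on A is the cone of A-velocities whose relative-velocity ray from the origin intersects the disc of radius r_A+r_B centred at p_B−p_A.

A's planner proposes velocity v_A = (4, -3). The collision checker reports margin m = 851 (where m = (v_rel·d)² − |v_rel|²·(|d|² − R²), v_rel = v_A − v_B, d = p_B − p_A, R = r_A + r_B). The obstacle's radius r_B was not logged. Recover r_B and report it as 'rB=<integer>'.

m = 851
d = (13, 8);  v_rel = (4, 3),  |v_rel|² = 25
v_rel×d = (4)·(8) − (3)·(13) = -7
since m = R²·25 − (-7)²:  R² = (49 + 851) / 25 = 36
R = √36 = 6  ⇒  r_B = 6 − 4 = 2

rB=2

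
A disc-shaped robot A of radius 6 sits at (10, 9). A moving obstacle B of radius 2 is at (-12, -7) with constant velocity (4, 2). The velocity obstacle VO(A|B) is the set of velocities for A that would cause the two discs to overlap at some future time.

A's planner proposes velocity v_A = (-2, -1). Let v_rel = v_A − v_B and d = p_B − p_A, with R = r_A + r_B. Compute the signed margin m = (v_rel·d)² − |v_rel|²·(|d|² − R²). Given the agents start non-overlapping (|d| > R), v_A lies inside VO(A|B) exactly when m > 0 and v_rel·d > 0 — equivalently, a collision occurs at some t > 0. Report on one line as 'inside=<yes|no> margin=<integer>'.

d = (-22, -16),  |d|² = 740;  R = 6+2 = 8,  c = 740−8² = 676
v_rel = (-6, -3),  |v_rel|² = 45;  v_rel·d = (-6)·(-22) + (-3)·(-16) = 180
45·t² − 360·t + 676 = 0  ⇒  m = 180² − 45·676 = 1980
m = 1980 > 0,  v_rel·d = 180 > 0  ⇒  inside

inside=yes margin=1980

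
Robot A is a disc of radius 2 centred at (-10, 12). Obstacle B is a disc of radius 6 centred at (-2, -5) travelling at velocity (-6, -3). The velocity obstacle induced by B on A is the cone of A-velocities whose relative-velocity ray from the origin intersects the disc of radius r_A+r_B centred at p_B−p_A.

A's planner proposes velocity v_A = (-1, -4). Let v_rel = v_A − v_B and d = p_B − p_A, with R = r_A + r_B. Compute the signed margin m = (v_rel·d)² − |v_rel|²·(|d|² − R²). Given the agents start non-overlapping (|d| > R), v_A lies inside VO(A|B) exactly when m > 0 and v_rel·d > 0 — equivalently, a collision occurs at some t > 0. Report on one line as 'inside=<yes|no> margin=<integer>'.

d = (8, -17),  |d|² = 353;  R = 2+6 = 8,  c = 353−8² = 289
v_rel = (5, -1),  |v_rel|² = 26;  v_rel·d = (5)·(8) + (-1)·(-17) = 57
26·t² − 114·t + 289 = 0  ⇒  m = 57² − 26·289 = -4265
m = -4265 < 0,  v_rel·d = 57 > 0  ⇒  outside

inside=no margin=-4265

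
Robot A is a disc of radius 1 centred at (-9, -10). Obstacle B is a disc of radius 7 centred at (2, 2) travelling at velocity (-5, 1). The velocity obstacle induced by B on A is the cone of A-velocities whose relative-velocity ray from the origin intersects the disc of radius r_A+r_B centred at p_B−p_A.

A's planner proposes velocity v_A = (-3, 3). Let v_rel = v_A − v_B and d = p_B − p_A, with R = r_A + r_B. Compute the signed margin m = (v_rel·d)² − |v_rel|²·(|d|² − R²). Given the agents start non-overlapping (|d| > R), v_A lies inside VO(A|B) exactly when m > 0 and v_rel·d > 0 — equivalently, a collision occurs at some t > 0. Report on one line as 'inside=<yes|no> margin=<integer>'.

d = (11, 12),  |d|² = 265;  R = 1+7 = 8,  c = 265−8² = 201
v_rel = (2, 2),  |v_rel|² = 8;  v_rel·d = (2)·(11) + (2)·(12) = 46
8·t² − 92·t + 201 = 0  ⇒  m = 46² − 8·201 = 508
m = 508 > 0,  v_rel·d = 46 > 0  ⇒  inside

inside=yes margin=508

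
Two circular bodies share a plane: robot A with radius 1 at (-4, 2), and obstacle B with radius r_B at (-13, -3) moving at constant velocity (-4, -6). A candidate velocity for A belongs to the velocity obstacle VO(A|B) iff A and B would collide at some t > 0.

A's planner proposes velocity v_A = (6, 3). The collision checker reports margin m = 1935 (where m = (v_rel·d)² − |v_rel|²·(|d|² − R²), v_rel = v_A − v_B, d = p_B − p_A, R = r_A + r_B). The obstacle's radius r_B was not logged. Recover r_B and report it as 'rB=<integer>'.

m = 1935
d = (-9, -5);  v_rel = (10, 9),  |v_rel|² = 181
v_rel×d = (10)·(-5) − (9)·(-9) = 31
since m = R²·181 − 31²:  R² = (961 + 1935) / 181 = 16
R = √16 = 4  ⇒  r_B = 4 − 1 = 3

rB=3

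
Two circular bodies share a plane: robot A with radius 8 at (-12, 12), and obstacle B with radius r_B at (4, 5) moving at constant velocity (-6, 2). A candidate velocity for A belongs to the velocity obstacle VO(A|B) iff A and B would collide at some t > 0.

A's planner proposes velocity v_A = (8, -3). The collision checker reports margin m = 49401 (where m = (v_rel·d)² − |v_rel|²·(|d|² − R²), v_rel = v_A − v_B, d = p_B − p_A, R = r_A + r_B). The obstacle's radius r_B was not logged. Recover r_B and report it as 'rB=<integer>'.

m = 49401
d = (16, -7);  v_rel = (14, -5),  |v_rel|² = 221
v_rel×d = (14)·(-7) − (-5)·(16) = -18
since m = R²·221 − (-18)²:  R² = (324 + 49401) / 221 = 225
R = √225 = 15  ⇒  r_B = 15 − 8 = 7

rB=7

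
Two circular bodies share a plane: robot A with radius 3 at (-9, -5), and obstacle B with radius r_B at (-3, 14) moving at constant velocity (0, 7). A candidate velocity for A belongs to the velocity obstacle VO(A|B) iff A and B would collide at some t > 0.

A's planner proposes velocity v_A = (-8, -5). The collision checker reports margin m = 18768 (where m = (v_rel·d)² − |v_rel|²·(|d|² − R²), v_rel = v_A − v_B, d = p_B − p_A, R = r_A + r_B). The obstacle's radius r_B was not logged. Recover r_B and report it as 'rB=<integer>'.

m = 18768
d = (6, 19);  v_rel = (-8, -12),  |v_rel|² = 208
v_rel×d = (-8)·(19) − (-12)·(6) = -80
since m = R²·208 − (-80)²:  R² = (6400 + 18768) / 208 = 121
R = √121 = 11  ⇒  r_B = 11 − 3 = 8

rB=8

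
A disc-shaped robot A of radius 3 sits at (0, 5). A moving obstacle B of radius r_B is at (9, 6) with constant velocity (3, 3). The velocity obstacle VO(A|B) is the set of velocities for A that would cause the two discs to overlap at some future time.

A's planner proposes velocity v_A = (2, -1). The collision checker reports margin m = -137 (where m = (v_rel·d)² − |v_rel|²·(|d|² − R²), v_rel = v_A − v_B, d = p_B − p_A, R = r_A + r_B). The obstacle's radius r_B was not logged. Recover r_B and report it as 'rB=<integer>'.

m = -137
d = (9, 1);  v_rel = (-1, -4),  |v_rel|² = 17
v_rel×d = (-1)·(1) − (-4)·(9) = 35
since m = R²·17 − 35²:  R² = (1225 + -137) / 17 = 64
R = √64 = 8  ⇒  r_B = 8 − 3 = 5

rB=5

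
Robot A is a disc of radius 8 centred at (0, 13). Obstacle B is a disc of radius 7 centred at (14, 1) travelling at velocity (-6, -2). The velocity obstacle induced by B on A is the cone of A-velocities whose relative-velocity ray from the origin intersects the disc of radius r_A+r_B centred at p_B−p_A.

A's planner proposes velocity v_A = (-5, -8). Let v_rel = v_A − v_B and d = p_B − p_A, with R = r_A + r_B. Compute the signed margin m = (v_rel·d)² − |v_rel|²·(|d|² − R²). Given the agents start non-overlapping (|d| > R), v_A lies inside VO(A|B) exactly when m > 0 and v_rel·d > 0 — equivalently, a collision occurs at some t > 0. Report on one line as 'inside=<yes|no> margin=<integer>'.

d = (14, -12),  |d|² = 340;  R = 8+7 = 15,  c = 340−15² = 115
v_rel = (1, -6),  |v_rel|² = 37;  v_rel·d = (1)·(14) + (-6)·(-12) = 86
37·t² − 172·t + 115 = 0  ⇒  m = 86² − 37·115 = 3141
m = 3141 > 0,  v_rel·d = 86 > 0  ⇒  inside

inside=yes margin=3141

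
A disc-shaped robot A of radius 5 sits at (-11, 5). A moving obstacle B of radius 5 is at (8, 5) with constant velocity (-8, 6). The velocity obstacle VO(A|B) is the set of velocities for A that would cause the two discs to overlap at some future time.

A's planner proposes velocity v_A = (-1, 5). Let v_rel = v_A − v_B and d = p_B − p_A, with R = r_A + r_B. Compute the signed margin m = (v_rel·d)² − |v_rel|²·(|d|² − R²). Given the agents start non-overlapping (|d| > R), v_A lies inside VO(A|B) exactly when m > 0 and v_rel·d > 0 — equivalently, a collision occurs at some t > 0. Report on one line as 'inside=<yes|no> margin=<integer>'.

d = (19, 0),  |d|² = 361;  R = 5+5 = 10,  c = 361−10² = 261
v_rel = (7, -1),  |v_rel|² = 50;  v_rel·d = (7)·(19) + (-1)·(0) = 133
50·t² − 266·t + 261 = 0  ⇒  m = 133² − 50·261 = 4639
m = 4639 > 0,  v_rel·d = 133 > 0  ⇒  inside

inside=yes margin=4639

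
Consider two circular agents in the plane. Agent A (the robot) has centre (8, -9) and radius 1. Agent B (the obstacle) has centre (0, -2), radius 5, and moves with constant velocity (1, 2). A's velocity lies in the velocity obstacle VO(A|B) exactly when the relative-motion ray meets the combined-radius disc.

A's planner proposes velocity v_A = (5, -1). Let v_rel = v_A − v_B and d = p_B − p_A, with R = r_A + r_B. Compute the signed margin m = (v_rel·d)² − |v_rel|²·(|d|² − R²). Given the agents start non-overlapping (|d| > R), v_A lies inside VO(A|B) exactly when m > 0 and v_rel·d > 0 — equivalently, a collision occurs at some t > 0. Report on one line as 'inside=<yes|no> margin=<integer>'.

d = (-8, 7),  |d|² = 113;  R = 1+5 = 6,  c = 113−6² = 77
v_rel = (4, -3),  |v_rel|² = 25;  v_rel·d = (4)·(-8) + (-3)·(7) = -53
25·t² + 106·t + 77 = 0  ⇒  m = (-53)² − 25·77 = 884
m = 884 > 0,  v_rel·d = -53 < 0  ⇒  outside

inside=no margin=884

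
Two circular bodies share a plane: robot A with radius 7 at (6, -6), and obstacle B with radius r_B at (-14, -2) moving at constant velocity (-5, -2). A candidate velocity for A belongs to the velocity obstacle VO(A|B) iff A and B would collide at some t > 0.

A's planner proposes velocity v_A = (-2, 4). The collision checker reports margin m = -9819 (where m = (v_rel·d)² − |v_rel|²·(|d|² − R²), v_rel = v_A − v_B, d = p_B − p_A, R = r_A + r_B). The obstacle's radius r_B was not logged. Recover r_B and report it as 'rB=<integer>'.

m = -9819
d = (-20, 4);  v_rel = (3, 6),  |v_rel|² = 45
v_rel×d = (3)·(4) − (6)·(-20) = 132
since m = R²·45 − 132²:  R² = (17424 + -9819) / 45 = 169
R = √169 = 13  ⇒  r_B = 13 − 7 = 6

rB=6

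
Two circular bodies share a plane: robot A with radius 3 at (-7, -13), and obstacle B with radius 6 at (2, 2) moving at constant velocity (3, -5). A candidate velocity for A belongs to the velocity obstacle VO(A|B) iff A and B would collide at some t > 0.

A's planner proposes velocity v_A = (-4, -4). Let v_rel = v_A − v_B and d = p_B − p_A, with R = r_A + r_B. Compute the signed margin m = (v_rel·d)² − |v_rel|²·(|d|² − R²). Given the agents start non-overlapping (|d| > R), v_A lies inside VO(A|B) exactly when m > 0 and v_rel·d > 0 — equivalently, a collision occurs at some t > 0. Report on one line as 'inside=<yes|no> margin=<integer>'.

d = (9, 15),  |d|² = 306;  R = 3+6 = 9,  c = 306−9² = 225
v_rel = (-7, 1),  |v_rel|² = 50;  v_rel·d = (-7)·(9) + (1)·(15) = -48
50·t² + 96·t + 225 = 0  ⇒  m = (-48)² − 50·225 = -8946
m = -8946 < 0,  v_rel·d = -48 < 0  ⇒  outside

inside=no margin=-8946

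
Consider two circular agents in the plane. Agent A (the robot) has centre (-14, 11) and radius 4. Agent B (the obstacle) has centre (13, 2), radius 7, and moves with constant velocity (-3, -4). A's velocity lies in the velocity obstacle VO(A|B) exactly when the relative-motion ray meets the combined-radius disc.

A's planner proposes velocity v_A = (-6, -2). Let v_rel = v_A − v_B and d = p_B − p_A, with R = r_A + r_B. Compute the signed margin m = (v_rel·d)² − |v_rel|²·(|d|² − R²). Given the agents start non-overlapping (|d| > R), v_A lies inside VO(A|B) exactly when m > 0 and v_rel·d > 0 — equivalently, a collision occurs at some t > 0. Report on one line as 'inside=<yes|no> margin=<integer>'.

d = (27, -9),  |d|² = 810;  R = 4+7 = 11,  c = 810−11² = 689
v_rel = (-3, 2),  |v_rel|² = 13;  v_rel·d = (-3)·(27) + (2)·(-9) = -99
13·t² + 198·t + 689 = 0  ⇒  m = (-99)² − 13·689 = 844
m = 844 > 0,  v_rel·d = -99 < 0  ⇒  outside

inside=no margin=844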